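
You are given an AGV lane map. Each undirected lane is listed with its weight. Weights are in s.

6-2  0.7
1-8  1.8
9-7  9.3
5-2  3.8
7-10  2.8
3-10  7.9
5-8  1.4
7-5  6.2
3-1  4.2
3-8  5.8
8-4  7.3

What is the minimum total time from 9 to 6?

Candidate routes:
9–7–10–3–8–5–2–6: 9.3+2.8+7.9+5.8+1.4+3.8+0.7 = 31.7
9–7–10–3–1–8–5–2–6: 9.3+2.8+7.9+4.2+1.8+1.4+3.8+0.7 = 31.9
9–7–5–2–6: 9.3+6.2+3.8+0.7 = 20
Cheapest is 9–7–5–2–6 at 20 s.

20 s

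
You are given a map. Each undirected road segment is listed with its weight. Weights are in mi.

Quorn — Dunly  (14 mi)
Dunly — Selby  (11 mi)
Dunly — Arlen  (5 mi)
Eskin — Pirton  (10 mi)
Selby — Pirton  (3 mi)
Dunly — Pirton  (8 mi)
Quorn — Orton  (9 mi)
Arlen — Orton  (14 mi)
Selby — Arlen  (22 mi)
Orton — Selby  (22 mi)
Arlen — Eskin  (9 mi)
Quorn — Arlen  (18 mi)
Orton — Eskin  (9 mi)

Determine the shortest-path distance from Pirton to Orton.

19 mi

Running Dijkstra from Pirton:
Pirton: 0
Selby: 3  (via Pirton)
Dunly: 8  (via Pirton)
Eskin: 10  (via Pirton)
Arlen: 13  (via Dunly)
Orton: 19  (via Eskin)
Shortest route: Pirton–Eskin–Orton = 19 mi.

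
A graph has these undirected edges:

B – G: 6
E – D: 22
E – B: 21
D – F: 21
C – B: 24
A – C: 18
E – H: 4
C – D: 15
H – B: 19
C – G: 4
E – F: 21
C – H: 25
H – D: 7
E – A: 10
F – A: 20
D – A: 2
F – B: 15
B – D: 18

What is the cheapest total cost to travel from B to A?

Settle nodes by increasing distance from B:
B: 0
G: 6  (via B)
C: 10  (via G)
F: 15  (via B)
D: 18  (via B)
H: 19  (via B)
A: 20  (via D)
Shortest route: B–D–A = 20.

20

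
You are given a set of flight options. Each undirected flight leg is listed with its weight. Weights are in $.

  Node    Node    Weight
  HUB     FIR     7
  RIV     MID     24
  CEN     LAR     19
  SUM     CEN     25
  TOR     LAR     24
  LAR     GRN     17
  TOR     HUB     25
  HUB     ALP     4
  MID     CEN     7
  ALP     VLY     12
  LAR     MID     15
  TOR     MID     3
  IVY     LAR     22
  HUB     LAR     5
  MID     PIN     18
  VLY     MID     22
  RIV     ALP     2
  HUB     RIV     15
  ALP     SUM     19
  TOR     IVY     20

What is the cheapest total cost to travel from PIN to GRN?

Enumerating some paths:
PIN - MID - TOR - LAR - GRN: 18+3+24+17 = 62
PIN - MID - CEN - LAR - GRN: 18+7+19+17 = 61
PIN - MID - LAR - GRN: 18+15+17 = 50
Cheapest is PIN - MID - LAR - GRN at $50.

$50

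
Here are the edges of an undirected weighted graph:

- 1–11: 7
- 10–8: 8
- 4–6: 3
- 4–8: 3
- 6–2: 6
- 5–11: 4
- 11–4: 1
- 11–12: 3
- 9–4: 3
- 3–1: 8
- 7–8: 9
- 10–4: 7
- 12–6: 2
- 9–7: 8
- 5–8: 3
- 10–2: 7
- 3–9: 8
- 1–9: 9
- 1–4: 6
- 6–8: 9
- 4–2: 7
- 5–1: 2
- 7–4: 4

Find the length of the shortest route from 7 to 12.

Shortest distances from 7:
7: 0
4: 4  (via 7)
11: 5  (via 4)
6: 7  (via 4)
8: 7  (via 4)
9: 7  (via 4)
12: 8  (via 11)
Shortest route: 7–4–11–12 = 8.

8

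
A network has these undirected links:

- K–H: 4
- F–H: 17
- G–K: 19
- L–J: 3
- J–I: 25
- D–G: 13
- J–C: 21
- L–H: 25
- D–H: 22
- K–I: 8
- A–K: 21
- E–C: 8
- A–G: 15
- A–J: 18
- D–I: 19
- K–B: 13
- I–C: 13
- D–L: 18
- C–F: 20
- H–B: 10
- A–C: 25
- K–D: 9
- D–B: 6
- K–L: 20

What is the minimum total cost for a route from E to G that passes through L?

63

Best E to L: E–C–J–L costing 32
Shortest L→G: L–D–G = 31
Total via L: 32 + 31 = 63.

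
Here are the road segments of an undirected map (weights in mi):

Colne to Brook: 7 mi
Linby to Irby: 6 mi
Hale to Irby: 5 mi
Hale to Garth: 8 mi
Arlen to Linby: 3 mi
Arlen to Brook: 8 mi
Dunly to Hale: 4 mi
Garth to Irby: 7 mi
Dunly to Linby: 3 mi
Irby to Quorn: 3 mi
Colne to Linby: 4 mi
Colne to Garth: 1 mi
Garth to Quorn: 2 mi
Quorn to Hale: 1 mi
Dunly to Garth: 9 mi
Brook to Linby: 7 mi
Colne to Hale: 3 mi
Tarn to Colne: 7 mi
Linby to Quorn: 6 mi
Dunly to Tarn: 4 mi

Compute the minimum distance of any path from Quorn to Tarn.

9 mi

Enumerating some paths:
Quorn–Garth–Colne–Tarn: 2+1+7 = 10
Quorn–Hale–Dunly–Tarn: 1+4+4 = 9
The minimum is 9 mi via Quorn–Hale–Dunly–Tarn.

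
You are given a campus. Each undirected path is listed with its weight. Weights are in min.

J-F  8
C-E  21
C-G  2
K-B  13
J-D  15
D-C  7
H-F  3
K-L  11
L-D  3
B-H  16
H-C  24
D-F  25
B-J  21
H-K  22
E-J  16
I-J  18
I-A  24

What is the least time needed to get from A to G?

66 min

Settle nodes by increasing distance from A:
A: 0
I: 24  (via A)
J: 42  (via I)
F: 50  (via J)
H: 53  (via F)
D: 57  (via J)
E: 58  (via J)
L: 60  (via D)
B: 63  (via J)
C: 64  (via D)
G: 66  (via C)
Shortest route: A–I–J–D–C–G = 66 min.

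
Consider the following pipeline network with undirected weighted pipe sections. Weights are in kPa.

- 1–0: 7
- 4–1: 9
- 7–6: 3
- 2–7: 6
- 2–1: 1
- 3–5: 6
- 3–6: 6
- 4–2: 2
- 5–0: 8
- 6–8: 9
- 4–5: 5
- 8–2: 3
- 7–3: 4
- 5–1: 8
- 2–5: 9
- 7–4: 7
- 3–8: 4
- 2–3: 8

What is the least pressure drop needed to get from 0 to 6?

Enumerating some paths:
0 - 5 - 3 - 6: 8+6+6 = 20
0 - 1 - 2 - 4 - 7 - 6: 7+1+2+7+3 = 20
0 - 1 - 2 - 7 - 6: 7+1+6+3 = 17
0 - 1 - 2 - 8 - 6: 7+1+3+9 = 20
The minimum is 17 kPa via 0 - 1 - 2 - 7 - 6.

17 kPa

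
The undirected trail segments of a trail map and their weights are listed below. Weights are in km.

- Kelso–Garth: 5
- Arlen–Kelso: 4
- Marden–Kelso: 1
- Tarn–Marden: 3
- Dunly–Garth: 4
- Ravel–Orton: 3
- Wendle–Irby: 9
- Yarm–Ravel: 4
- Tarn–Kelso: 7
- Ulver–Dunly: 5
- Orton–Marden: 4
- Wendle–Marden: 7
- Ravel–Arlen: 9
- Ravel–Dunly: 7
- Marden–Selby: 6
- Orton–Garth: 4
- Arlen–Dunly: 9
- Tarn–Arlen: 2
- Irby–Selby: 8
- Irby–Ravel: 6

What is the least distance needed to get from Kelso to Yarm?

12 km

Shortest distances from Kelso:
Kelso: 0
Marden: 1  (via Kelso)
Tarn: 4  (via Marden)
Arlen: 4  (via Kelso)
Garth: 5  (via Kelso)
Orton: 5  (via Marden)
Selby: 7  (via Marden)
Ravel: 8  (via Orton)
Wendle: 8  (via Marden)
Dunly: 9  (via Garth)
Yarm: 12  (via Ravel)
Shortest route: Kelso → Marden → Orton → Ravel → Yarm = 12 km.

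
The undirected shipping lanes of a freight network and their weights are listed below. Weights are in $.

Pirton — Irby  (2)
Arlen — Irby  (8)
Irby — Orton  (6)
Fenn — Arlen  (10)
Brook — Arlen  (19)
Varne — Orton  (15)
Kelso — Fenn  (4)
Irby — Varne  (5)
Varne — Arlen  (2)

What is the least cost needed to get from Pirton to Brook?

Settle nodes by increasing distance from Pirton:
Pirton: 0
Irby: 2  (via Pirton)
Varne: 7  (via Irby)
Orton: 8  (via Irby)
Arlen: 9  (via Varne)
Fenn: 19  (via Arlen)
Kelso: 23  (via Fenn)
Brook: 28  (via Arlen)
Shortest route: Pirton → Irby → Varne → Arlen → Brook = $28.

$28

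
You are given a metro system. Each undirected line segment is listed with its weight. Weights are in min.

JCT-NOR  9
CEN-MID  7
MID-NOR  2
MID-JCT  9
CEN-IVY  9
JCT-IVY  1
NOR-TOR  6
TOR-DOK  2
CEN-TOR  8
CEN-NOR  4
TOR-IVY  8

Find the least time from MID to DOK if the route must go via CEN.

16 min

Best MID to CEN: MID–NOR–CEN costing 6
Best CEN to DOK: CEN–TOR–DOK costing 10
Total via CEN: 6 + 10 = 16 min.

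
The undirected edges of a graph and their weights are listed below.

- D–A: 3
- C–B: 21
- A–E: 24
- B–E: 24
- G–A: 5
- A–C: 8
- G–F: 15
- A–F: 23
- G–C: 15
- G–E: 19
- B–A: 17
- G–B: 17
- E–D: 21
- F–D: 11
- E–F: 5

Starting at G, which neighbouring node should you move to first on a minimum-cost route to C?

A

Compare a few routes:
G - C: 15 = 15
G - A - C: 5+8 = 13
Cheapest is G - A - C at 13.
So from G the first move is to A.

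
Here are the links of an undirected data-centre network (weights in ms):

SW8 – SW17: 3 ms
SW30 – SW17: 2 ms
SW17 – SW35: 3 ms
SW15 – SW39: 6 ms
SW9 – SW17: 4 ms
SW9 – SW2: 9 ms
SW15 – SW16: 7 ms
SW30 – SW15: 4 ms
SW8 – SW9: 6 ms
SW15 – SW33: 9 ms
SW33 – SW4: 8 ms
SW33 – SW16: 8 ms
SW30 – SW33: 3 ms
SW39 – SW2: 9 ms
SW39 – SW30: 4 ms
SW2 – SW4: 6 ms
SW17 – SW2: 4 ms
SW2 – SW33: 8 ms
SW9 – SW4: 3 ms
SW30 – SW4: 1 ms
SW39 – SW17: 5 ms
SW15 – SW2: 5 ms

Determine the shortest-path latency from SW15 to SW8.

9 ms

Running Dijkstra from SW15:
SW15: 0
SW30: 4  (via SW15)
SW2: 5  (via SW15)
SW4: 5  (via SW30)
SW17: 6  (via SW30)
SW39: 6  (via SW15)
SW16: 7  (via SW15)
SW33: 7  (via SW30)
SW9: 8  (via SW4)
SW35: 9  (via SW17)
SW8: 9  (via SW17)
Shortest route: SW15 → SW30 → SW17 → SW8 = 9 ms.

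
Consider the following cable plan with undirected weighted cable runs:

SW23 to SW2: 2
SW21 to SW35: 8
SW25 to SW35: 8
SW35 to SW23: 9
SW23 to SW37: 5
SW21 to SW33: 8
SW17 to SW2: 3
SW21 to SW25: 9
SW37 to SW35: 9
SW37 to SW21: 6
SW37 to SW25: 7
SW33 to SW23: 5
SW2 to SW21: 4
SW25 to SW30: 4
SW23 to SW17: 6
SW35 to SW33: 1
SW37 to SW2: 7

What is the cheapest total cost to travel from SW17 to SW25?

16

Enumerating some paths:
SW17 → SW2 → SW21 → SW25: 3+4+9 = 16
SW17 → SW2 → SW37 → SW25: 3+7+7 = 17
The minimum is 16 via SW17 → SW2 → SW21 → SW25.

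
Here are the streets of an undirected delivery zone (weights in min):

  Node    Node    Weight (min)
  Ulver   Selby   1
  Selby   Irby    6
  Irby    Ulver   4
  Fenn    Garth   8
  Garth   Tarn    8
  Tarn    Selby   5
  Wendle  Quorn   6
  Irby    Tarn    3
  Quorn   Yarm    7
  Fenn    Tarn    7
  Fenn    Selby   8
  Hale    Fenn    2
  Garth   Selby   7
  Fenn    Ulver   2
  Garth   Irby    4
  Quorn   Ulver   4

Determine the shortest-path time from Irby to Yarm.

15 min

Shortest distances from Irby:
Irby: 0
Tarn: 3  (via Irby)
Ulver: 4  (via Irby)
Garth: 4  (via Irby)
Selby: 5  (via Ulver)
Fenn: 6  (via Ulver)
Quorn: 8  (via Ulver)
Hale: 8  (via Fenn)
Wendle: 14  (via Quorn)
Yarm: 15  (via Quorn)
Shortest route: Irby → Ulver → Quorn → Yarm = 15 min.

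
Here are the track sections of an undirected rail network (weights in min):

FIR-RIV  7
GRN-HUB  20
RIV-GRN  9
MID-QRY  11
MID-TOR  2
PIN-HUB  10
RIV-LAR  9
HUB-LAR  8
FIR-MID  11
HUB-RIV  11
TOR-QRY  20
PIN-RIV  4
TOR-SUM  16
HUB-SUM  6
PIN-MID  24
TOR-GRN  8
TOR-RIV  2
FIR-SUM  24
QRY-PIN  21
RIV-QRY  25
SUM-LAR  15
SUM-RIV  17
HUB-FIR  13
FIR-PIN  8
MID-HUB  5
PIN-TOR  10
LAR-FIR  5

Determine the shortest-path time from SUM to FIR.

Candidate routes:
SUM → HUB → MID → TOR → RIV → FIR: 6+5+2+2+7 = 22
SUM → HUB → FIR: 6+13 = 19
SUM → HUB → MID → FIR: 6+5+11 = 22
SUM → LAR → FIR: 15+5 = 20
Cheapest is SUM → HUB → FIR at 19 min.

19 min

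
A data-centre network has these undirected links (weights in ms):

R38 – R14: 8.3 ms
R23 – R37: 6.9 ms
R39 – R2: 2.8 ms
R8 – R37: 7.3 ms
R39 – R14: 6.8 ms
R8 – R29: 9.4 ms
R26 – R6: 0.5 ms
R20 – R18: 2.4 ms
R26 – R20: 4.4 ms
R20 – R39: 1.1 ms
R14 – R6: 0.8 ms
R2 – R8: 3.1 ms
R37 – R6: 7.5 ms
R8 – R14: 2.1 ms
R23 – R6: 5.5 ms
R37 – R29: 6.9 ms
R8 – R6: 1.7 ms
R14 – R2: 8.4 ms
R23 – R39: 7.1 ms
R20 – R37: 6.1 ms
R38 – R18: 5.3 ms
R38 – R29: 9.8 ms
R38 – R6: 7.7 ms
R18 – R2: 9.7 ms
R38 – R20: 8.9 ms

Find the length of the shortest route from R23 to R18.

10.6 ms

Compare a few routes:
R23 - R6 - R26 - R20 - R18: 5.5+0.5+4.4+2.4 = 12.8
R23 - R37 - R20 - R18: 6.9+6.1+2.4 = 15.4
R23 - R39 - R20 - R18: 7.1+1.1+2.4 = 10.6
R23 - R6 - R8 - R2 - R39 - R20 - R18: 5.5+1.7+3.1+2.8+1.1+2.4 = 16.6
The minimum is 10.6 ms via R23 - R39 - R20 - R18.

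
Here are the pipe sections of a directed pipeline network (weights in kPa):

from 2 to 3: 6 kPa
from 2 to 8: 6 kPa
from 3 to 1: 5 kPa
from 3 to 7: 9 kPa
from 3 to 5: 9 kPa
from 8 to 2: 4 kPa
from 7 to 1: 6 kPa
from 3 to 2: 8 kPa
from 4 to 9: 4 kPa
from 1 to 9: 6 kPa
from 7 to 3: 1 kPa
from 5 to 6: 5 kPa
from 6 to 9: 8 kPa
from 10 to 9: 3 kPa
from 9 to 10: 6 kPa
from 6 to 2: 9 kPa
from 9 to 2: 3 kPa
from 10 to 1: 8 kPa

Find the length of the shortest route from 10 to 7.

Settle nodes by increasing distance from 10:
10: 0
9: 3  (via 10)
2: 6  (via 9)
1: 8  (via 10)
3: 12  (via 2)
8: 12  (via 2)
5: 21  (via 3)
7: 21  (via 3)
Shortest route: 10 → 9 → 2 → 3 → 7 = 21 kPa.

21 kPa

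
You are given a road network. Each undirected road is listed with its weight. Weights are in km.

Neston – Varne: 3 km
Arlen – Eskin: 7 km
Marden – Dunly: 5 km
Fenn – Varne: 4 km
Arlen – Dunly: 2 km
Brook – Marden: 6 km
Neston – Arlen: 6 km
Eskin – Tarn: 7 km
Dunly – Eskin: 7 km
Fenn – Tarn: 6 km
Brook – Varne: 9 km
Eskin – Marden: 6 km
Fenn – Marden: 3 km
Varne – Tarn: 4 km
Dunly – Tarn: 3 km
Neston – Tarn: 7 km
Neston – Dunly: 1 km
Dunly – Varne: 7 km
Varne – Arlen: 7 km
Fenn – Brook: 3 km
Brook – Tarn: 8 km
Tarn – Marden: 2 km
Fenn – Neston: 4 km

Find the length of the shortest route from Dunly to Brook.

Settle nodes by increasing distance from Dunly:
Dunly: 0
Neston: 1  (via Dunly)
Arlen: 2  (via Dunly)
Tarn: 3  (via Dunly)
Varne: 4  (via Neston)
Marden: 5  (via Dunly)
Fenn: 5  (via Neston)
Eskin: 7  (via Dunly)
Brook: 8  (via Fenn)
Shortest route: Dunly–Neston–Fenn–Brook = 8 km.

8 km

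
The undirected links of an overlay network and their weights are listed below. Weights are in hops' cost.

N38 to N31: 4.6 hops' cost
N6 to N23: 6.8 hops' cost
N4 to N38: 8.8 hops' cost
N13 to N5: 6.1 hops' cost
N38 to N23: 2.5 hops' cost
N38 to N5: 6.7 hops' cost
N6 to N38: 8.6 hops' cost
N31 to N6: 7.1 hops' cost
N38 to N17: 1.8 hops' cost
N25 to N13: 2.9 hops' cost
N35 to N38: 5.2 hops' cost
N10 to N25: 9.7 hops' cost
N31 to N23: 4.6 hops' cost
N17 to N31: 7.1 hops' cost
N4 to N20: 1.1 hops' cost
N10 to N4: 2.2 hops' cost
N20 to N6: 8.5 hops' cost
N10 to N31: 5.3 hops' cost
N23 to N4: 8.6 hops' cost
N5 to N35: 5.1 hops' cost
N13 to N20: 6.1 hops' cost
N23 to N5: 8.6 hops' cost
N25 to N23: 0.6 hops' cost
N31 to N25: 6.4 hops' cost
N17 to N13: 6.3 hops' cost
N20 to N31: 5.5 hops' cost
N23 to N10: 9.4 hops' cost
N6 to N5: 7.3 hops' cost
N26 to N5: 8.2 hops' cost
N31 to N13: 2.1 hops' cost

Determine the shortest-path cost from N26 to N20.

20.4 hops' cost

Compare a few routes:
N26 → N5 → N13 → N31 → N20: 8.2+6.1+2.1+5.5 = 21.9
N26 → N5 → N13 → N20: 8.2+6.1+6.1 = 20.4
The minimum is 20.4 hops' cost via N26 → N5 → N13 → N20.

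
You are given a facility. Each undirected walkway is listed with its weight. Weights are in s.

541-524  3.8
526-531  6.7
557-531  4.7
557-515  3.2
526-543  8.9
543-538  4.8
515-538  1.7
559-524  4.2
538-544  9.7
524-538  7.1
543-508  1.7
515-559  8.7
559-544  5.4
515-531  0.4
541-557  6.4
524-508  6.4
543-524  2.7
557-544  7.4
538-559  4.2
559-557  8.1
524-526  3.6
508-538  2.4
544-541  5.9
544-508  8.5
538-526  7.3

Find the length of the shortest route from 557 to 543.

Settle nodes by increasing distance from 557:
557: 0
515: 3.2  (via 557)
531: 3.6  (via 515)
538: 4.9  (via 515)
541: 6.4  (via 557)
508: 7.3  (via 538)
544: 7.4  (via 557)
559: 8.1  (via 557)
543: 9  (via 508)
Shortest route: 557 → 515 → 538 → 508 → 543 = 9 s.

9 s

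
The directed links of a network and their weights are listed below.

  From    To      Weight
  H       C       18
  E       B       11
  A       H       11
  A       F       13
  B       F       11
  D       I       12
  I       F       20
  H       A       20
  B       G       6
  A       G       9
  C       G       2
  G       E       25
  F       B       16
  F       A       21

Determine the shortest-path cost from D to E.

Candidate routes:
D → I → F → A → G → E: 12+20+21+9+25 = 87
D → I → F → A → H → C → G → E: 12+20+21+11+18+2+25 = 109
D → I → F → B → G → E: 12+20+16+6+25 = 79
The minimum is 79 via D → I → F → B → G → E.

79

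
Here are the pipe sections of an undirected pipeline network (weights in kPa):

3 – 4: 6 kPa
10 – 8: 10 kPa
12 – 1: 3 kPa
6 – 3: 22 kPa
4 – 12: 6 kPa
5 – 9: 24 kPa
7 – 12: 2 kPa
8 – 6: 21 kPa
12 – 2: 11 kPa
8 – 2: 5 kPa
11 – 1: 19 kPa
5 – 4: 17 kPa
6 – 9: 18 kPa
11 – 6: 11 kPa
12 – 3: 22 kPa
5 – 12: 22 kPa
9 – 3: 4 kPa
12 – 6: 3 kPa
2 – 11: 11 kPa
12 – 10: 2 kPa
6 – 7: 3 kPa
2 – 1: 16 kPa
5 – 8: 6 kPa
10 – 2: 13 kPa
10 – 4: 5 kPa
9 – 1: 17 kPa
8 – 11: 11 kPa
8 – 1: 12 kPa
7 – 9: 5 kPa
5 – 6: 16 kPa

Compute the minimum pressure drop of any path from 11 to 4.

Candidate routes:
11 → 6 → 12 → 4: 11+3+6 = 20
11 → 6 → 12 → 10 → 4: 11+3+2+5 = 21
11 → 6 → 7 → 12 → 4: 11+3+2+6 = 22
The minimum is 20 kPa via 11 → 6 → 12 → 4.

20 kPa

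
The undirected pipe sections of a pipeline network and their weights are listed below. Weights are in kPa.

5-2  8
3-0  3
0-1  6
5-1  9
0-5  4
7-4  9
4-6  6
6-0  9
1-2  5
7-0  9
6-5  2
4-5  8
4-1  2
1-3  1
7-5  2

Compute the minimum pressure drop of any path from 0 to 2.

9 kPa

Enumerating some paths:
0 - 3 - 1 - 2: 3+1+5 = 9
0 - 1 - 2: 6+5 = 11
The minimum is 9 kPa via 0 - 3 - 1 - 2.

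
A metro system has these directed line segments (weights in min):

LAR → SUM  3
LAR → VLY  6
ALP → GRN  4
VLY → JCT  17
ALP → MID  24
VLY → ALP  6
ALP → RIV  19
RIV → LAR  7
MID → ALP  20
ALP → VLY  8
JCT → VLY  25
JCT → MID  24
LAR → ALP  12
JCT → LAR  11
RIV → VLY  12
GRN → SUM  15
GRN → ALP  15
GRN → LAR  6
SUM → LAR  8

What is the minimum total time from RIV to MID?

Compare a few routes:
RIV - VLY - ALP - MID: 12+6+24 = 42
RIV - LAR - ALP - MID: 7+12+24 = 43
RIV - LAR - VLY - ALP - MID: 7+6+6+24 = 43
The minimum is 42 min via RIV - VLY - ALP - MID.

42 min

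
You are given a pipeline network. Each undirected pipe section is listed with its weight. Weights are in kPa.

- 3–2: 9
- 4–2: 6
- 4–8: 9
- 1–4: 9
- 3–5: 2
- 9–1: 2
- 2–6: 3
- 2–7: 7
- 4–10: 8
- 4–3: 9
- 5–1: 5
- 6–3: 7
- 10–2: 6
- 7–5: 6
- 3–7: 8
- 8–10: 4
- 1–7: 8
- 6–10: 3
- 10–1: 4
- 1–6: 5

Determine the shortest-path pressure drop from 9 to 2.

10 kPa

Enumerating some paths:
9–1–10–2: 2+4+6 = 12
9–1–6–2: 2+5+3 = 10
The minimum is 10 kPa via 9–1–6–2.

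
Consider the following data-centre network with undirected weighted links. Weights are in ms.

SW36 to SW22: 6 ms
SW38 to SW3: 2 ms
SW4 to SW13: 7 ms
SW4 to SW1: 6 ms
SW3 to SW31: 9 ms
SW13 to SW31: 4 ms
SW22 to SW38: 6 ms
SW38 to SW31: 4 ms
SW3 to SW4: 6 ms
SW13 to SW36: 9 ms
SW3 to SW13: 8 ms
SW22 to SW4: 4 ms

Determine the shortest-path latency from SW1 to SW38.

14 ms

Enumerating some paths:
SW1–SW4–SW22–SW38: 6+4+6 = 16
SW1–SW4–SW3–SW38: 6+6+2 = 14
The minimum is 14 ms via SW1–SW4–SW3–SW38.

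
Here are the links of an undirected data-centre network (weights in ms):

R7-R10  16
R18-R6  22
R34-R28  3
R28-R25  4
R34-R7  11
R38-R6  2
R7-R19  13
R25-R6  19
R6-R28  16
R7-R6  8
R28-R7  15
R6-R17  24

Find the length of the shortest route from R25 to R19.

31 ms

Shortest distances from R25:
R25: 0
R28: 4  (via R25)
R34: 7  (via R28)
R7: 18  (via R34)
R6: 19  (via R25)
R38: 21  (via R6)
R19: 31  (via R7)
Shortest route: R25 → R28 → R34 → R7 → R19 = 31 ms.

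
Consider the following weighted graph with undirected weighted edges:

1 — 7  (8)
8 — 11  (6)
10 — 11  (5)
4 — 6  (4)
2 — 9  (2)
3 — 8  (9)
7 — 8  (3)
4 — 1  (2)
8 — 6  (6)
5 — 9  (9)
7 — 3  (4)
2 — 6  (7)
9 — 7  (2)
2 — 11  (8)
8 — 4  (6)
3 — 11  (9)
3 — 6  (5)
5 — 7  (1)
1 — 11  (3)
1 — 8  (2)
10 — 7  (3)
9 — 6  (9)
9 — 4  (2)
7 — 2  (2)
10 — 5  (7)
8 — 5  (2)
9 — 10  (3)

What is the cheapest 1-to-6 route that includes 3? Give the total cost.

Best 1 to 3: 1–8–7–3 costing 9
Best 3 to 6: 3–6 costing 5
Total via 3: 9 + 5 = 14.

14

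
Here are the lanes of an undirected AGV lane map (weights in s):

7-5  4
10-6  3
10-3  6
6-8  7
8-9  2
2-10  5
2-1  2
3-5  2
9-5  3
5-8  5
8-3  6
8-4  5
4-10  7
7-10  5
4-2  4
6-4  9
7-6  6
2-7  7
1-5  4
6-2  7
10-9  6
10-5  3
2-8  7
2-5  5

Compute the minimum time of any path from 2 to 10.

Shortest distances from 2:
2: 0
1: 2  (via 2)
4: 4  (via 2)
5: 5  (via 2)
10: 5  (via 2)
Shortest route: 2–10 = 5 s.

5 s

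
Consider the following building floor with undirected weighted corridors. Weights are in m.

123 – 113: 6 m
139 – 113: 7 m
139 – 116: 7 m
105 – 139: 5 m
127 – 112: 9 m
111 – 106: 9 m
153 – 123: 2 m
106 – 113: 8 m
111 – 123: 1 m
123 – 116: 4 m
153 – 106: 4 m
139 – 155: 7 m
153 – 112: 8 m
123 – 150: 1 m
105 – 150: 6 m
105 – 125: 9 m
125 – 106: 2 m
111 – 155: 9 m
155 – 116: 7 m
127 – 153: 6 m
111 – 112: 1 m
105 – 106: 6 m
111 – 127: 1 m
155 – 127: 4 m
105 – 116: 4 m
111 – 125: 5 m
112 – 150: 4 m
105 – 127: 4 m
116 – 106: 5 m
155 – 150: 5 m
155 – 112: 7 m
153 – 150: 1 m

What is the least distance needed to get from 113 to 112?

8 m

Settle nodes by increasing distance from 113:
113: 0
123: 6  (via 113)
150: 7  (via 123)
139: 7  (via 113)
111: 7  (via 123)
127: 8  (via 111)
153: 8  (via 123)
106: 8  (via 113)
112: 8  (via 111)
Shortest route: 113–123–111–112 = 8 m.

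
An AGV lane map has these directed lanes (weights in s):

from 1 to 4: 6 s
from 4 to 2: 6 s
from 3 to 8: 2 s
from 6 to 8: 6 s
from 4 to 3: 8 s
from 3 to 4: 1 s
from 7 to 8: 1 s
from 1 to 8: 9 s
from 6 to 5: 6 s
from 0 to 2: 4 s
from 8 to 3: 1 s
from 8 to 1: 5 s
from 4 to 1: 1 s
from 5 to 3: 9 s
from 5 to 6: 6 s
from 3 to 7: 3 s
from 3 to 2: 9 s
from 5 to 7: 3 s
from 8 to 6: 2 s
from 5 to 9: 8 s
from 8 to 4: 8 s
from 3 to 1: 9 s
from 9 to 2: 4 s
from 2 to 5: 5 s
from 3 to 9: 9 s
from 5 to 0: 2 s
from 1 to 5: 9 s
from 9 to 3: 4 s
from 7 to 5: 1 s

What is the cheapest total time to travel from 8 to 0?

7 s

Running Dijkstra from 8:
8: 0
3: 1  (via 8)
4: 2  (via 3)
6: 2  (via 8)
1: 3  (via 4)
7: 4  (via 3)
5: 5  (via 7)
0: 7  (via 5)
Shortest route: 8 → 3 → 7 → 5 → 0 = 7 s.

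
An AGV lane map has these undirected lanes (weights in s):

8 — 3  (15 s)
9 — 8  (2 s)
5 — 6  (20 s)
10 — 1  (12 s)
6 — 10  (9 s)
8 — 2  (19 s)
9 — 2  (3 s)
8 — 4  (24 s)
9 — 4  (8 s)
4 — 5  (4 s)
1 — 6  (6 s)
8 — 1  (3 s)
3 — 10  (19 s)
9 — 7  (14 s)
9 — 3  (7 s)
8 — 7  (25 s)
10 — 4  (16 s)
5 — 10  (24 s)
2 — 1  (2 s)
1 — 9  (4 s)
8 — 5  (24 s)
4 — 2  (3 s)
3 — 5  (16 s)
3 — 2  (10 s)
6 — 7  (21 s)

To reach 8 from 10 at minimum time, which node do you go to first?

Compare a few routes:
10 - 6 - 1 - 8: 9+6+3 = 18
10 - 1 - 9 - 8: 12+4+2 = 18
10 - 1 - 8: 12+3 = 15
Cheapest is 10 - 1 - 8 at 15 s.
So from 10 the first move is to 1.

1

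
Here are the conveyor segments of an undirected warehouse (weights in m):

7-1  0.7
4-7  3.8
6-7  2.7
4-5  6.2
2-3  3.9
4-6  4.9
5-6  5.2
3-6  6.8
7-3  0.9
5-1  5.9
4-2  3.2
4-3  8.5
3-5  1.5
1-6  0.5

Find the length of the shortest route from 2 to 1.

Enumerating some paths:
2 → 4 → 7 → 1: 3.2+3.8+0.7 = 7.7
2 → 3 → 7 → 6 → 1: 3.9+0.9+2.7+0.5 = 8
2 → 3 → 7 → 1: 3.9+0.9+0.7 = 5.5
Cheapest is 2 → 3 → 7 → 1 at 5.5 m.

5.5 m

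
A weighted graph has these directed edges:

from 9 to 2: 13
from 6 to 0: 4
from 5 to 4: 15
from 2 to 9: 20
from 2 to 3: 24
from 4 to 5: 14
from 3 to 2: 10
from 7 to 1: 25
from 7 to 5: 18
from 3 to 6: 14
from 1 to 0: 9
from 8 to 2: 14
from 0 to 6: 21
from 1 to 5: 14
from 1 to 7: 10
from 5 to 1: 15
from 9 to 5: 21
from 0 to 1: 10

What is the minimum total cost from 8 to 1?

66

Running Dijkstra from 8:
8: 0
2: 14  (via 8)
9: 34  (via 2)
3: 38  (via 2)
6: 52  (via 3)
5: 55  (via 9)
0: 56  (via 6)
1: 66  (via 0)
Shortest route: 8–2–3–6–0–1 = 66.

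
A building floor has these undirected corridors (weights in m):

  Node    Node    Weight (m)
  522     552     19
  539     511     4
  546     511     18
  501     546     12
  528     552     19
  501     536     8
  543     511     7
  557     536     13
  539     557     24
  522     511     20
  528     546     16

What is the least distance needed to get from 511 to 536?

Enumerating some paths:
511 - 546 - 501 - 536: 18+12+8 = 38
511 - 522 - 552 - 528 - 546 - 501 - 536: 20+19+19+16+12+8 = 94
511 - 539 - 557 - 536: 4+24+13 = 41
Cheapest is 511 - 546 - 501 - 536 at 38 m.

38 m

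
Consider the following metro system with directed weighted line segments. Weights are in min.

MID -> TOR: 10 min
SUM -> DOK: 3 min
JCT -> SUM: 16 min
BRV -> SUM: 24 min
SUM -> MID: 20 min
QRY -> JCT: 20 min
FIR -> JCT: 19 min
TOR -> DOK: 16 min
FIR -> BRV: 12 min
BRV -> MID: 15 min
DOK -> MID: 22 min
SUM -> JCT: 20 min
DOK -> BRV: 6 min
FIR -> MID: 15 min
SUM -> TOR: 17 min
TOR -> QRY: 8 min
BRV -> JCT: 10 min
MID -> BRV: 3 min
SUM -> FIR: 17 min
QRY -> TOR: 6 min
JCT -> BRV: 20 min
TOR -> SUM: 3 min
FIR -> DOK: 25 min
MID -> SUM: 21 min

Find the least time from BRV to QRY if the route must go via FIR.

Shortest BRV→FIR: BRV–SUM–FIR = 41
Shortest FIR→QRY: FIR–MID–TOR–QRY = 33
Total via FIR: 41 + 33 = 74 min.

74 min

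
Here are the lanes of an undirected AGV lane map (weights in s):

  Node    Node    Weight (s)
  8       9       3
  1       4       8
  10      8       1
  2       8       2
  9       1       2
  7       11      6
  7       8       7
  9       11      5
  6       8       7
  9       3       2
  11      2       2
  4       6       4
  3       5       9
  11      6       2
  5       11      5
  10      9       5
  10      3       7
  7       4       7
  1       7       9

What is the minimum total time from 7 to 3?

Shortest distances from 7:
7: 0
11: 6  (via 7)
4: 7  (via 7)
8: 7  (via 7)
2: 8  (via 11)
6: 8  (via 11)
10: 8  (via 8)
1: 9  (via 7)
9: 10  (via 8)
5: 11  (via 11)
3: 12  (via 9)
Shortest route: 7 → 8 → 9 → 3 = 12 s.

12 s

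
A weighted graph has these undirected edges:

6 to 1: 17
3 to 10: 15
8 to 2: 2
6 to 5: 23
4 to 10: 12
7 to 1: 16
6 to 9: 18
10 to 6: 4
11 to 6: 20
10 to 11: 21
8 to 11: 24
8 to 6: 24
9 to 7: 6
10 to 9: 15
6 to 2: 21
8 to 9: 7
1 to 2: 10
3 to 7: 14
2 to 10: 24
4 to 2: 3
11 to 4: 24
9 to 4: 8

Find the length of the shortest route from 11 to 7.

37

Candidate routes:
11–4–2–8–9–7: 24+3+2+7+6 = 42
11–10–9–7: 21+15+6 = 42
11–8–9–7: 24+7+6 = 37
11–4–9–7: 24+8+6 = 38
Cheapest is 11–8–9–7 at 37.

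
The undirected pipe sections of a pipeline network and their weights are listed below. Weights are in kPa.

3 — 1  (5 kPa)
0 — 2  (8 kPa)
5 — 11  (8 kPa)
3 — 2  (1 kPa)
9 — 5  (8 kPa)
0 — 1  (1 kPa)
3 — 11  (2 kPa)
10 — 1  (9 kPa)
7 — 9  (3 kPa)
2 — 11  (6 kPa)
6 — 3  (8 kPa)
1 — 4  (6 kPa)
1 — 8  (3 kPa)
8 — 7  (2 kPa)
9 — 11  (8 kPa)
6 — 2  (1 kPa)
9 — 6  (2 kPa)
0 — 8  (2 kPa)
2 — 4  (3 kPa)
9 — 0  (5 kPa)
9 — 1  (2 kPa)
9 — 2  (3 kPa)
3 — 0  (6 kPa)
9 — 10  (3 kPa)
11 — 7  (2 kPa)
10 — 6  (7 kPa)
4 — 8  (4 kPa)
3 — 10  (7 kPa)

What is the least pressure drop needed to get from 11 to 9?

5 kPa

Settle nodes by increasing distance from 11:
11: 0
3: 2  (via 11)
7: 2  (via 11)
2: 3  (via 3)
6: 4  (via 2)
8: 4  (via 7)
9: 5  (via 7)
Shortest route: 11–7–9 = 5 kPa.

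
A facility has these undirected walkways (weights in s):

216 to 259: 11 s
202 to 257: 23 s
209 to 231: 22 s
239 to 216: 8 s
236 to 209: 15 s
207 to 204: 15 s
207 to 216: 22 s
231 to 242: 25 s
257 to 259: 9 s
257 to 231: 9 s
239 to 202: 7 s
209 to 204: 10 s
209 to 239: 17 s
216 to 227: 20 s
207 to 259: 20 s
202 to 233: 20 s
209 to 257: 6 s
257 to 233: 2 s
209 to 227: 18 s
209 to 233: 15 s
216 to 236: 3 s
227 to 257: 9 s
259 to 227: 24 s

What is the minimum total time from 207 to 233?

31 s

Shortest distances from 207:
207: 0
204: 15  (via 207)
259: 20  (via 207)
216: 22  (via 207)
209: 25  (via 204)
236: 25  (via 216)
257: 29  (via 259)
239: 30  (via 216)
233: 31  (via 257)
Shortest route: 207 → 259 → 257 → 233 = 31 s.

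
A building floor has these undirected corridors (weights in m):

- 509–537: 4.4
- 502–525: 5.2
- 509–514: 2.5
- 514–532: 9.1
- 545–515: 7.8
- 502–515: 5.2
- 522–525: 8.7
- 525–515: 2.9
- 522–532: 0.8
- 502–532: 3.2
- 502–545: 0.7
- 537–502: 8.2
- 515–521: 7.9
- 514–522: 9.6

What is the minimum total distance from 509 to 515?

17.8 m

Running Dijkstra from 509:
509: 0
514: 2.5  (via 509)
537: 4.4  (via 509)
532: 11.6  (via 514)
522: 12.1  (via 514)
502: 12.6  (via 537)
545: 13.3  (via 502)
515: 17.8  (via 502)
Shortest route: 509 → 537 → 502 → 515 = 17.8 m.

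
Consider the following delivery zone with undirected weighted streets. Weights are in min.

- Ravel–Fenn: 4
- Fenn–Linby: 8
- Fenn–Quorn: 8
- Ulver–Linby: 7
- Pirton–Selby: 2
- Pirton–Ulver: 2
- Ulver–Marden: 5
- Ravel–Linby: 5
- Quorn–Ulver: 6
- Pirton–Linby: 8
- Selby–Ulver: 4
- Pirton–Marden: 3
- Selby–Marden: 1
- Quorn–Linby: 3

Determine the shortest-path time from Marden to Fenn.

Running Dijkstra from Marden:
Marden: 0
Selby: 1  (via Marden)
Pirton: 3  (via Marden)
Ulver: 5  (via Marden)
Linby: 11  (via Pirton)
Quorn: 11  (via Ulver)
Ravel: 16  (via Linby)
Fenn: 19  (via Linby)
Shortest route: Marden–Pirton–Linby–Fenn = 19 min.

19 min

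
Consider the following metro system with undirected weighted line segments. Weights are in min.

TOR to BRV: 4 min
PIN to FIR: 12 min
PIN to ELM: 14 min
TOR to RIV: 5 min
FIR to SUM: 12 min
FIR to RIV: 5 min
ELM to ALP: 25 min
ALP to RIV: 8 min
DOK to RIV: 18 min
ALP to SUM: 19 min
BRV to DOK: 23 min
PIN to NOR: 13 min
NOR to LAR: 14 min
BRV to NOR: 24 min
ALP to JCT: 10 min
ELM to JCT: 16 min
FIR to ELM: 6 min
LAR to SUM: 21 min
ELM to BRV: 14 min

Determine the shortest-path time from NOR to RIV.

30 min

Enumerating some paths:
NOR–BRV–TOR–RIV: 24+4+5 = 33
NOR–PIN–FIR–RIV: 13+12+5 = 30
Cheapest is NOR–PIN–FIR–RIV at 30 min.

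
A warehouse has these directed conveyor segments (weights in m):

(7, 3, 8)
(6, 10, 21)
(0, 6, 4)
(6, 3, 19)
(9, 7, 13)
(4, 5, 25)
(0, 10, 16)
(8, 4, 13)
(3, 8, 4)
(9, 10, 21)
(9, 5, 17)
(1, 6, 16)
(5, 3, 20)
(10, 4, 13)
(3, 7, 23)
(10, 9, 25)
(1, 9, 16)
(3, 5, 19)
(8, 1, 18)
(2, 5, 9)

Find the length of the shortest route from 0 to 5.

Enumerating some paths:
0 → 6 → 3 → 5: 4+19+19 = 42
0 → 10 → 4 → 5: 16+13+25 = 54
Cheapest is 0 → 6 → 3 → 5 at 42 m.

42 m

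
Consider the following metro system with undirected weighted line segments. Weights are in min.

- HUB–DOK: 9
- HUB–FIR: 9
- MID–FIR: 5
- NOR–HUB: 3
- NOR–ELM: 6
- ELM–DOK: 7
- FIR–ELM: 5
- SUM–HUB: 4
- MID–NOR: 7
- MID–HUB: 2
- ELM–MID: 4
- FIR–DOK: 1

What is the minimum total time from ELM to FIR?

5 min

Shortest distances from ELM:
ELM: 0
MID: 4  (via ELM)
FIR: 5  (via ELM)
Shortest route: ELM → FIR = 5 min.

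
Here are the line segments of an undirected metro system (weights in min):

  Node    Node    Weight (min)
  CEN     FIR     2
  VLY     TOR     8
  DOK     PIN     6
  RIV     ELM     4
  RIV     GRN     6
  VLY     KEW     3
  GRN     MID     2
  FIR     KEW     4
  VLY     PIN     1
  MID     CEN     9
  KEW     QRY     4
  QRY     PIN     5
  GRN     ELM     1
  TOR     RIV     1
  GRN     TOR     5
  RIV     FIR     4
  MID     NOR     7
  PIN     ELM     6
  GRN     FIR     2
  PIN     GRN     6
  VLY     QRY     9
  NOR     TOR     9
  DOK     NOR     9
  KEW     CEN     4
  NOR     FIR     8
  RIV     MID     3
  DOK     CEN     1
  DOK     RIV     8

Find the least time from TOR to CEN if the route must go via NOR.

19 min

Shortest TOR→NOR: TOR → NOR = 9
Best NOR to CEN: NOR → FIR → CEN costing 10
Total via NOR: 9 + 10 = 19 min.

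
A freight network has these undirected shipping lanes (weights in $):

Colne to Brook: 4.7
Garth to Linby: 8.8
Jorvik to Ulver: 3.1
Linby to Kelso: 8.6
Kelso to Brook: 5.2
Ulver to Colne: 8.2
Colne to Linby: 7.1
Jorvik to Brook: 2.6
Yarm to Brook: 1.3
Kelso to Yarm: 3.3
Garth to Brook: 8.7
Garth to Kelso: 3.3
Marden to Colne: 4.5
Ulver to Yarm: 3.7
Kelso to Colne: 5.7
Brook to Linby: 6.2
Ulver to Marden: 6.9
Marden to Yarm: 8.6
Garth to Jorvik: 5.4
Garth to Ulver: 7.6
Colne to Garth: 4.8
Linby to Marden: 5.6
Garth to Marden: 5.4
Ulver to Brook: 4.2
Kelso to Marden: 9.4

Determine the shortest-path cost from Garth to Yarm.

$6.6

Candidate routes:
Garth → Kelso → Yarm: 3.3+3.3 = 6.6
Garth → Jorvik → Brook → Yarm: 5.4+2.6+1.3 = 9.3
Cheapest is Garth → Kelso → Yarm at $6.6.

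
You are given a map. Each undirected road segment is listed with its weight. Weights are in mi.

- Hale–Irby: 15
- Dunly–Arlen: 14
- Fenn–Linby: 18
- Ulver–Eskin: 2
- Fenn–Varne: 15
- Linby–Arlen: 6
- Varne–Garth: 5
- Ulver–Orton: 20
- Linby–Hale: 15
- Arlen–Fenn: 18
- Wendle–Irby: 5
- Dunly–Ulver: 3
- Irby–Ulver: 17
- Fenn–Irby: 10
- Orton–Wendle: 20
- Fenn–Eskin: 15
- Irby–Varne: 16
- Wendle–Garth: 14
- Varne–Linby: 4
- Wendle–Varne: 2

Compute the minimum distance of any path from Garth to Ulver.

29 mi

Candidate routes:
Garth–Varne–Linby–Arlen–Dunly–Ulver: 5+4+6+14+3 = 32
Garth–Varne–Wendle–Irby–Ulver: 5+2+5+17 = 29
Garth–Wendle–Irby–Ulver: 14+5+17 = 36
The minimum is 29 mi via Garth–Varne–Wendle–Irby–Ulver.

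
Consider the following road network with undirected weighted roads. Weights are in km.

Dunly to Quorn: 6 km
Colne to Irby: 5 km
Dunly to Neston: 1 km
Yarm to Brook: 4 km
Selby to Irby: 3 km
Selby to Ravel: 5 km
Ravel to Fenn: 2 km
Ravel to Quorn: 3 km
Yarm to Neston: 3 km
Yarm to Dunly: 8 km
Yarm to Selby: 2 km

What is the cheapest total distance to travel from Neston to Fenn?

12 km

Running Dijkstra from Neston:
Neston: 0
Dunly: 1  (via Neston)
Yarm: 3  (via Neston)
Selby: 5  (via Yarm)
Brook: 7  (via Yarm)
Quorn: 7  (via Dunly)
Irby: 8  (via Selby)
Ravel: 10  (via Selby)
Fenn: 12  (via Ravel)
Shortest route: Neston–Yarm–Selby–Ravel–Fenn = 12 km.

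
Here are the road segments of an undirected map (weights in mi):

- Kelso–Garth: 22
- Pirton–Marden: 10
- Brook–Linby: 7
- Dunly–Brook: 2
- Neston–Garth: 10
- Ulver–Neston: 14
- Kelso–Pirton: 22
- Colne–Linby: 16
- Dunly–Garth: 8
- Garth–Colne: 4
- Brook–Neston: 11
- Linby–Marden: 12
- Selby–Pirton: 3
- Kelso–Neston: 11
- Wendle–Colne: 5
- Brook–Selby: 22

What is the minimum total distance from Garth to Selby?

32 mi

Compare a few routes:
Garth → Neston → Brook → Selby: 10+11+22 = 43
Garth → Colne → Linby → Marden → Pirton → Selby: 4+16+12+10+3 = 45
Garth → Dunly → Brook → Linby → Marden → Pirton → Selby: 8+2+7+12+10+3 = 42
Garth → Dunly → Brook → Selby: 8+2+22 = 32
The minimum is 32 mi via Garth → Dunly → Brook → Selby.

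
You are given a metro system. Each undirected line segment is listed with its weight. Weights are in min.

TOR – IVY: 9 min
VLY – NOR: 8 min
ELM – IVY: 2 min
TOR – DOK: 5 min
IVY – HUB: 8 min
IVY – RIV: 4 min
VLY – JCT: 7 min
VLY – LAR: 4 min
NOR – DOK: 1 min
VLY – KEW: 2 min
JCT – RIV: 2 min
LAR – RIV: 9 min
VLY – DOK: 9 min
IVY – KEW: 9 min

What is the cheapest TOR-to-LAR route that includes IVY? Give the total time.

Best TOR to IVY: TOR–IVY costing 9
Best IVY to LAR: IVY–RIV–LAR costing 13
Total via IVY: 9 + 13 = 22 min.

22 min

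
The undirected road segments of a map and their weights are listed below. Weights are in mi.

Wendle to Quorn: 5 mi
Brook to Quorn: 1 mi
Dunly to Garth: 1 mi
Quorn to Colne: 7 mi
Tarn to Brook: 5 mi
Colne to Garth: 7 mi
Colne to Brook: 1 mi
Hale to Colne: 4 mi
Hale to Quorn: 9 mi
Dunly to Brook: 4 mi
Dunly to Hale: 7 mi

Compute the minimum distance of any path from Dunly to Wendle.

Running Dijkstra from Dunly:
Dunly: 0
Garth: 1  (via Dunly)
Brook: 4  (via Dunly)
Colne: 5  (via Brook)
Quorn: 5  (via Brook)
Hale: 7  (via Dunly)
Tarn: 9  (via Brook)
Wendle: 10  (via Quorn)
Shortest route: Dunly → Brook → Quorn → Wendle = 10 mi.

10 mi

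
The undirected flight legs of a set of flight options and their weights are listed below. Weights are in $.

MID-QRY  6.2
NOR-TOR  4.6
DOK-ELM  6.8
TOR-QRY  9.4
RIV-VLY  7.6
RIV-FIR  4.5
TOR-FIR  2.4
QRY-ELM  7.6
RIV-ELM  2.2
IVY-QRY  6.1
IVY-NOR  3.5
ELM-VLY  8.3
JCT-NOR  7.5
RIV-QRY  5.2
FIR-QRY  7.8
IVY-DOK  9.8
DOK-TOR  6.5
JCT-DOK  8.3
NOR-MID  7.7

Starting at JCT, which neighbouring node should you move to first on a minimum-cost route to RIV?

Enumerating some paths:
JCT → NOR → TOR → FIR → RIV: 7.5+4.6+2.4+4.5 = 19
JCT → DOK → ELM → RIV: 8.3+6.8+2.2 = 17.3
The minimum is $17.3 via JCT → DOK → ELM → RIV.
So from JCT the first move is to DOK.

DOK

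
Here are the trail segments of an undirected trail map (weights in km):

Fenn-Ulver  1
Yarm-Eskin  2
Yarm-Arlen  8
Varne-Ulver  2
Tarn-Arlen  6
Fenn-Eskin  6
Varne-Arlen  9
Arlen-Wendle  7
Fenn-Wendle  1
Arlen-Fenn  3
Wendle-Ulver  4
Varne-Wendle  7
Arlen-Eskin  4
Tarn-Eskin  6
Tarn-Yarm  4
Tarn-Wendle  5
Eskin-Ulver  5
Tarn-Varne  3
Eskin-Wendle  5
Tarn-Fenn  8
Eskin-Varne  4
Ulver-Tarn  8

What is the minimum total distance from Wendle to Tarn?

5 km

Running Dijkstra from Wendle:
Wendle: 0
Fenn: 1  (via Wendle)
Ulver: 2  (via Fenn)
Arlen: 4  (via Fenn)
Varne: 4  (via Ulver)
Eskin: 5  (via Wendle)
Tarn: 5  (via Wendle)
Shortest route: Wendle → Tarn = 5 km.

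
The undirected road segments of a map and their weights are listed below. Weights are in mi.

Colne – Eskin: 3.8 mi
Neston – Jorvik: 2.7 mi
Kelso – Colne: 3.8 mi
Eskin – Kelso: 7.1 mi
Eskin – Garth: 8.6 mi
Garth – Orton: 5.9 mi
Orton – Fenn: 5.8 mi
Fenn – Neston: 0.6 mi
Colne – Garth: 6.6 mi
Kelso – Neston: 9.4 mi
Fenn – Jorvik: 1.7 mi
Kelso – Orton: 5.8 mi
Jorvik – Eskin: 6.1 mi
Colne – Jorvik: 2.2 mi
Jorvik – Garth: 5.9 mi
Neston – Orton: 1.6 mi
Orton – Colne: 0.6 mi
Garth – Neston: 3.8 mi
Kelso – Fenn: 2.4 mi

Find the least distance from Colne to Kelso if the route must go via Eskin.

10.9 mi

Shortest Colne→Eskin: Colne → Eskin = 3.8
Shortest Eskin→Kelso: Eskin → Kelso = 7.1
Total via Eskin: 3.8 + 7.1 = 10.9 mi.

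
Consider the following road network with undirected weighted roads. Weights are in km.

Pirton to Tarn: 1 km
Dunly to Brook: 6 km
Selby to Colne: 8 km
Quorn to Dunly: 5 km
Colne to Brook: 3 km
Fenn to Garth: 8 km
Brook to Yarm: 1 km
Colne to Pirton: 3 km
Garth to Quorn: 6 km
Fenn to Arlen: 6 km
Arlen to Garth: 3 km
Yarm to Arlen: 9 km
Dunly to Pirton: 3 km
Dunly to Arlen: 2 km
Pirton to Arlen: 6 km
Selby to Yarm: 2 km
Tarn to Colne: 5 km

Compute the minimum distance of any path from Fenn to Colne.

Settle nodes by increasing distance from Fenn:
Fenn: 0
Arlen: 6  (via Fenn)
Dunly: 8  (via Arlen)
Garth: 8  (via Fenn)
Pirton: 11  (via Dunly)
Tarn: 12  (via Pirton)
Quorn: 13  (via Dunly)
Brook: 14  (via Dunly)
Colne: 14  (via Pirton)
Shortest route: Fenn–Arlen–Dunly–Pirton–Colne = 14 km.

14 km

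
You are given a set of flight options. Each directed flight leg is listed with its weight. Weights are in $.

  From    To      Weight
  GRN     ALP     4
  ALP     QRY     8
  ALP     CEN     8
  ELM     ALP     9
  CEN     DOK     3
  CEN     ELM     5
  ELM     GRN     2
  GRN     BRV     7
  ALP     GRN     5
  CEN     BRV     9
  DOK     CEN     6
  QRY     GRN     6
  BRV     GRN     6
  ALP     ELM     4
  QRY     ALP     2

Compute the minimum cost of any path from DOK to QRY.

$25

Shortest distances from DOK:
DOK: 0
CEN: 6  (via DOK)
ELM: 11  (via CEN)
GRN: 13  (via ELM)
BRV: 15  (via CEN)
ALP: 17  (via GRN)
QRY: 25  (via ALP)
Shortest route: DOK–CEN–ELM–GRN–ALP–QRY = $25.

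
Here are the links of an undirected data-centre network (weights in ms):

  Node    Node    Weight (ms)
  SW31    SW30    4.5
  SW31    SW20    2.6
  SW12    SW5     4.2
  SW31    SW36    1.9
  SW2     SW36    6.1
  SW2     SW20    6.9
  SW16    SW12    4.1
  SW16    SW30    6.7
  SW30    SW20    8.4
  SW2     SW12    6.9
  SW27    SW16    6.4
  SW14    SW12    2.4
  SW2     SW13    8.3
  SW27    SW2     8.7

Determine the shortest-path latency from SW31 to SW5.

19.1 ms

Compare a few routes:
SW31–SW36–SW2–SW12–SW5: 1.9+6.1+6.9+4.2 = 19.1
SW31–SW20–SW2–SW12–SW5: 2.6+6.9+6.9+4.2 = 20.6
SW31–SW30–SW16–SW12–SW5: 4.5+6.7+4.1+4.2 = 19.5
SW31–SW20–SW30–SW16–SW12–SW5: 2.6+8.4+6.7+4.1+4.2 = 26
The minimum is 19.1 ms via SW31–SW36–SW2–SW12–SW5.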